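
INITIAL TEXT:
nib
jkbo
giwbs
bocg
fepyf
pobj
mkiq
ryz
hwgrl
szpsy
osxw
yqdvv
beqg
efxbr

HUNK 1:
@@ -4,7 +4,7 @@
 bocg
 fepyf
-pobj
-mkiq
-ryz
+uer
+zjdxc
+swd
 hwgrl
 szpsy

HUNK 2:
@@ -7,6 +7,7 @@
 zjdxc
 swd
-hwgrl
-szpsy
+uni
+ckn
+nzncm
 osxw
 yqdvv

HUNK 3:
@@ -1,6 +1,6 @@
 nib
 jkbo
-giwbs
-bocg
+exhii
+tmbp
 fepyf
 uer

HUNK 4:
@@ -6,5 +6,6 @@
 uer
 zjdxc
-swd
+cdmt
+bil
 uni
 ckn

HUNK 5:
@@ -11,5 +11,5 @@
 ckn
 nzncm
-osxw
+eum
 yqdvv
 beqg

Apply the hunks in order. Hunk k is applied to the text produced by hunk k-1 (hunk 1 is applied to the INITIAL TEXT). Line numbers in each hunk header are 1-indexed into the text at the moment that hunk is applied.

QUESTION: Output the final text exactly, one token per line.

Hunk 1: at line 4 remove [pobj,mkiq,ryz] add [uer,zjdxc,swd] -> 14 lines: nib jkbo giwbs bocg fepyf uer zjdxc swd hwgrl szpsy osxw yqdvv beqg efxbr
Hunk 2: at line 7 remove [hwgrl,szpsy] add [uni,ckn,nzncm] -> 15 lines: nib jkbo giwbs bocg fepyf uer zjdxc swd uni ckn nzncm osxw yqdvv beqg efxbr
Hunk 3: at line 1 remove [giwbs,bocg] add [exhii,tmbp] -> 15 lines: nib jkbo exhii tmbp fepyf uer zjdxc swd uni ckn nzncm osxw yqdvv beqg efxbr
Hunk 4: at line 6 remove [swd] add [cdmt,bil] -> 16 lines: nib jkbo exhii tmbp fepyf uer zjdxc cdmt bil uni ckn nzncm osxw yqdvv beqg efxbr
Hunk 5: at line 11 remove [osxw] add [eum] -> 16 lines: nib jkbo exhii tmbp fepyf uer zjdxc cdmt bil uni ckn nzncm eum yqdvv beqg efxbr

Answer: nib
jkbo
exhii
tmbp
fepyf
uer
zjdxc
cdmt
bil
uni
ckn
nzncm
eum
yqdvv
beqg
efxbr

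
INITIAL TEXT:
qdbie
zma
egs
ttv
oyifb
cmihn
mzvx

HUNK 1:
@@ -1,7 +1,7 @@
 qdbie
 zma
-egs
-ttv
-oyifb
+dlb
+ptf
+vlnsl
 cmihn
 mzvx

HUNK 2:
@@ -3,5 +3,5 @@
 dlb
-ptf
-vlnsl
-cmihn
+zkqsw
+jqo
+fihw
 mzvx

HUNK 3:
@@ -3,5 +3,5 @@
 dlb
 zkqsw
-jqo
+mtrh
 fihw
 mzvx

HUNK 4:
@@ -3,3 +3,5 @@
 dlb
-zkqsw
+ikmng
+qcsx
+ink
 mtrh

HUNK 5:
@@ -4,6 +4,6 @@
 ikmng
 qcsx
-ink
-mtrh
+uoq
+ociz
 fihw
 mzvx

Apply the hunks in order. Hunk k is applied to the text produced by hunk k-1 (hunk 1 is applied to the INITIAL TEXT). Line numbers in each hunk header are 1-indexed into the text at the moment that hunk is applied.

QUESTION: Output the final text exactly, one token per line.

Answer: qdbie
zma
dlb
ikmng
qcsx
uoq
ociz
fihw
mzvx

Derivation:
Hunk 1: at line 1 remove [egs,ttv,oyifb] add [dlb,ptf,vlnsl] -> 7 lines: qdbie zma dlb ptf vlnsl cmihn mzvx
Hunk 2: at line 3 remove [ptf,vlnsl,cmihn] add [zkqsw,jqo,fihw] -> 7 lines: qdbie zma dlb zkqsw jqo fihw mzvx
Hunk 3: at line 3 remove [jqo] add [mtrh] -> 7 lines: qdbie zma dlb zkqsw mtrh fihw mzvx
Hunk 4: at line 3 remove [zkqsw] add [ikmng,qcsx,ink] -> 9 lines: qdbie zma dlb ikmng qcsx ink mtrh fihw mzvx
Hunk 5: at line 4 remove [ink,mtrh] add [uoq,ociz] -> 9 lines: qdbie zma dlb ikmng qcsx uoq ociz fihw mzvx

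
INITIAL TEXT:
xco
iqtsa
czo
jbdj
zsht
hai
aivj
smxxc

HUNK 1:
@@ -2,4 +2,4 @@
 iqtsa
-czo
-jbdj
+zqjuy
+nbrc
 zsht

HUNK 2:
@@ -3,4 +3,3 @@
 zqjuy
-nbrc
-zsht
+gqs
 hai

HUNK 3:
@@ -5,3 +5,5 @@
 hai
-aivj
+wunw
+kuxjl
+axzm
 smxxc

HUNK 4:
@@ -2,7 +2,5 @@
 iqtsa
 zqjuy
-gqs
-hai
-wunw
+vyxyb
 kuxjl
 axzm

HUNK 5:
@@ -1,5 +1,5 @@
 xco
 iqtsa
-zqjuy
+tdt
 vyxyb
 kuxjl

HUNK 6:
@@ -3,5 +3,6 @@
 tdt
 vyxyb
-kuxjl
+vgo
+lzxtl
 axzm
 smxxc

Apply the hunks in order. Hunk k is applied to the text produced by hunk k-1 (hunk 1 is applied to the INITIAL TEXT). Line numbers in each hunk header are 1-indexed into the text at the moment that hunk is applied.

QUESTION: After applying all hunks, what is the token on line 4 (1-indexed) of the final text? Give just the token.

Answer: vyxyb

Derivation:
Hunk 1: at line 2 remove [czo,jbdj] add [zqjuy,nbrc] -> 8 lines: xco iqtsa zqjuy nbrc zsht hai aivj smxxc
Hunk 2: at line 3 remove [nbrc,zsht] add [gqs] -> 7 lines: xco iqtsa zqjuy gqs hai aivj smxxc
Hunk 3: at line 5 remove [aivj] add [wunw,kuxjl,axzm] -> 9 lines: xco iqtsa zqjuy gqs hai wunw kuxjl axzm smxxc
Hunk 4: at line 2 remove [gqs,hai,wunw] add [vyxyb] -> 7 lines: xco iqtsa zqjuy vyxyb kuxjl axzm smxxc
Hunk 5: at line 1 remove [zqjuy] add [tdt] -> 7 lines: xco iqtsa tdt vyxyb kuxjl axzm smxxc
Hunk 6: at line 3 remove [kuxjl] add [vgo,lzxtl] -> 8 lines: xco iqtsa tdt vyxyb vgo lzxtl axzm smxxc
Final line 4: vyxyb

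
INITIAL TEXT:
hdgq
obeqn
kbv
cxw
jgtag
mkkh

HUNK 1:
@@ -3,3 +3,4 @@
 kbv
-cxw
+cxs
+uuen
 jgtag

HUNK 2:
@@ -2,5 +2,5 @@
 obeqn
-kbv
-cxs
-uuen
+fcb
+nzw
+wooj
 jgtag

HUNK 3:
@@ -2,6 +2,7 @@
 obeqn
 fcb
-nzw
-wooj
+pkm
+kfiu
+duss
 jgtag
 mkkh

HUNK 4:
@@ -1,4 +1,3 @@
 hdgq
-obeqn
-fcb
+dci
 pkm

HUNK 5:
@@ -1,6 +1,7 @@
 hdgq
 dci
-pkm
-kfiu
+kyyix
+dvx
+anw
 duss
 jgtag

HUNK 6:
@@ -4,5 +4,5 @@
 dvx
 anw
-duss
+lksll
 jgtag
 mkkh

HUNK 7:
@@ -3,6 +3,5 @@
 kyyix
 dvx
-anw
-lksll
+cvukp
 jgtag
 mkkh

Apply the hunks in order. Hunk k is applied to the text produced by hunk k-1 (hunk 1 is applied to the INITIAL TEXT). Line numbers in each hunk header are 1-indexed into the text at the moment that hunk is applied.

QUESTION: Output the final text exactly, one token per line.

Hunk 1: at line 3 remove [cxw] add [cxs,uuen] -> 7 lines: hdgq obeqn kbv cxs uuen jgtag mkkh
Hunk 2: at line 2 remove [kbv,cxs,uuen] add [fcb,nzw,wooj] -> 7 lines: hdgq obeqn fcb nzw wooj jgtag mkkh
Hunk 3: at line 2 remove [nzw,wooj] add [pkm,kfiu,duss] -> 8 lines: hdgq obeqn fcb pkm kfiu duss jgtag mkkh
Hunk 4: at line 1 remove [obeqn,fcb] add [dci] -> 7 lines: hdgq dci pkm kfiu duss jgtag mkkh
Hunk 5: at line 1 remove [pkm,kfiu] add [kyyix,dvx,anw] -> 8 lines: hdgq dci kyyix dvx anw duss jgtag mkkh
Hunk 6: at line 4 remove [duss] add [lksll] -> 8 lines: hdgq dci kyyix dvx anw lksll jgtag mkkh
Hunk 7: at line 3 remove [anw,lksll] add [cvukp] -> 7 lines: hdgq dci kyyix dvx cvukp jgtag mkkh

Answer: hdgq
dci
kyyix
dvx
cvukp
jgtag
mkkh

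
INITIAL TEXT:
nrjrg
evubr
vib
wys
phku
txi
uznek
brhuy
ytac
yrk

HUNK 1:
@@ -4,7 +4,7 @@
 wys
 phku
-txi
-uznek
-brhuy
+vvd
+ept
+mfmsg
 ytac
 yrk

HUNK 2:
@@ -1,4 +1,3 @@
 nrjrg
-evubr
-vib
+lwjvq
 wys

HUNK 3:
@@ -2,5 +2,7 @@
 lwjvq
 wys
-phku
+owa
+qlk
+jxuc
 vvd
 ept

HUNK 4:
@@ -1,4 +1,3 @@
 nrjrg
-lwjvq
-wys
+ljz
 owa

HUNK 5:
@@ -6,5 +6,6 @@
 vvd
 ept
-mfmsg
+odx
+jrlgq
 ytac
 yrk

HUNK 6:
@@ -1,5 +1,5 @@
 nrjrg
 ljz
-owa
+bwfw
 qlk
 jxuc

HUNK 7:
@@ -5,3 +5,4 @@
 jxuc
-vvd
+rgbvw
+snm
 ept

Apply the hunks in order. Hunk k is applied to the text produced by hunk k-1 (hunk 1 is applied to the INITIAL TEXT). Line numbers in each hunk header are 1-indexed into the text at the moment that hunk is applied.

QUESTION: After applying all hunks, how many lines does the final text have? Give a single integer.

Answer: 12

Derivation:
Hunk 1: at line 4 remove [txi,uznek,brhuy] add [vvd,ept,mfmsg] -> 10 lines: nrjrg evubr vib wys phku vvd ept mfmsg ytac yrk
Hunk 2: at line 1 remove [evubr,vib] add [lwjvq] -> 9 lines: nrjrg lwjvq wys phku vvd ept mfmsg ytac yrk
Hunk 3: at line 2 remove [phku] add [owa,qlk,jxuc] -> 11 lines: nrjrg lwjvq wys owa qlk jxuc vvd ept mfmsg ytac yrk
Hunk 4: at line 1 remove [lwjvq,wys] add [ljz] -> 10 lines: nrjrg ljz owa qlk jxuc vvd ept mfmsg ytac yrk
Hunk 5: at line 6 remove [mfmsg] add [odx,jrlgq] -> 11 lines: nrjrg ljz owa qlk jxuc vvd ept odx jrlgq ytac yrk
Hunk 6: at line 1 remove [owa] add [bwfw] -> 11 lines: nrjrg ljz bwfw qlk jxuc vvd ept odx jrlgq ytac yrk
Hunk 7: at line 5 remove [vvd] add [rgbvw,snm] -> 12 lines: nrjrg ljz bwfw qlk jxuc rgbvw snm ept odx jrlgq ytac yrk
Final line count: 12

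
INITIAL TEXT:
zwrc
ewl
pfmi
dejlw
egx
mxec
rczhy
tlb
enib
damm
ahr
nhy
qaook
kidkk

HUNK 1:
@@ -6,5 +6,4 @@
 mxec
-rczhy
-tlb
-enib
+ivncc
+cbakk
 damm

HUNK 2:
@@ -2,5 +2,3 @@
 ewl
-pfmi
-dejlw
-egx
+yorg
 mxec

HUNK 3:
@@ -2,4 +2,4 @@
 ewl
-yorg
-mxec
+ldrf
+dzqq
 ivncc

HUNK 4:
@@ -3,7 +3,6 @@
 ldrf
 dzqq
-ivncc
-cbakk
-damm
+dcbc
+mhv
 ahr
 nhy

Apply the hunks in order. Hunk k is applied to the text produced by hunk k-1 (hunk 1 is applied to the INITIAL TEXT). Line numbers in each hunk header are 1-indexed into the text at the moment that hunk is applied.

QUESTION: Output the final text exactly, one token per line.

Answer: zwrc
ewl
ldrf
dzqq
dcbc
mhv
ahr
nhy
qaook
kidkk

Derivation:
Hunk 1: at line 6 remove [rczhy,tlb,enib] add [ivncc,cbakk] -> 13 lines: zwrc ewl pfmi dejlw egx mxec ivncc cbakk damm ahr nhy qaook kidkk
Hunk 2: at line 2 remove [pfmi,dejlw,egx] add [yorg] -> 11 lines: zwrc ewl yorg mxec ivncc cbakk damm ahr nhy qaook kidkk
Hunk 3: at line 2 remove [yorg,mxec] add [ldrf,dzqq] -> 11 lines: zwrc ewl ldrf dzqq ivncc cbakk damm ahr nhy qaook kidkk
Hunk 4: at line 3 remove [ivncc,cbakk,damm] add [dcbc,mhv] -> 10 lines: zwrc ewl ldrf dzqq dcbc mhv ahr nhy qaook kidkk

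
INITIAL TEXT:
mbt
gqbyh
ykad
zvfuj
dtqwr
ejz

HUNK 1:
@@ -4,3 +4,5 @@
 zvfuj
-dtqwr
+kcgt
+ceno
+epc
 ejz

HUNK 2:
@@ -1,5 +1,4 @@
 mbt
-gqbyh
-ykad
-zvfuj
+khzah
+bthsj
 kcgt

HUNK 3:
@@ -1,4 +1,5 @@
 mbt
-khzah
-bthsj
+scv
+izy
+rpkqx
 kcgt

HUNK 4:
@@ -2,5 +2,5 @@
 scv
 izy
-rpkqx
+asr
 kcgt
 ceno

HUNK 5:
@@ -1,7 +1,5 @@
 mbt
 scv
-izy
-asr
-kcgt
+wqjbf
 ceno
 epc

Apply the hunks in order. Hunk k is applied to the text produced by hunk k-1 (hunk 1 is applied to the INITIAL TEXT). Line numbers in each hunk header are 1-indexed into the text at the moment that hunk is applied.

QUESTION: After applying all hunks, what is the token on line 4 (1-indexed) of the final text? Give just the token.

Hunk 1: at line 4 remove [dtqwr] add [kcgt,ceno,epc] -> 8 lines: mbt gqbyh ykad zvfuj kcgt ceno epc ejz
Hunk 2: at line 1 remove [gqbyh,ykad,zvfuj] add [khzah,bthsj] -> 7 lines: mbt khzah bthsj kcgt ceno epc ejz
Hunk 3: at line 1 remove [khzah,bthsj] add [scv,izy,rpkqx] -> 8 lines: mbt scv izy rpkqx kcgt ceno epc ejz
Hunk 4: at line 2 remove [rpkqx] add [asr] -> 8 lines: mbt scv izy asr kcgt ceno epc ejz
Hunk 5: at line 1 remove [izy,asr,kcgt] add [wqjbf] -> 6 lines: mbt scv wqjbf ceno epc ejz
Final line 4: ceno

Answer: ceno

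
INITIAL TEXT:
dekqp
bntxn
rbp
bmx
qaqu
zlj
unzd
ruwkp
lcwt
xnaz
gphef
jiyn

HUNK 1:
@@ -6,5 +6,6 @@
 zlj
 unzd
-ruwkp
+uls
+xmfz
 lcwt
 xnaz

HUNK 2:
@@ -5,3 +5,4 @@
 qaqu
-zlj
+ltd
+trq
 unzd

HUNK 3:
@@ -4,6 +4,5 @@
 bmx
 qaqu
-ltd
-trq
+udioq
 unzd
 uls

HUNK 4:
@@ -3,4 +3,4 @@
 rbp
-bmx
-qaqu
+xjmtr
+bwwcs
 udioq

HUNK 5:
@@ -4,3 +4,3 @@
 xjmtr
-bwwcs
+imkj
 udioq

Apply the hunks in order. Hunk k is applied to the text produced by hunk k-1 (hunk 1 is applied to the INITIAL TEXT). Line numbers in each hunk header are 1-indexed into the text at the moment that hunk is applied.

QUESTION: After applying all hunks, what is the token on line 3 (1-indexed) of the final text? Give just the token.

Hunk 1: at line 6 remove [ruwkp] add [uls,xmfz] -> 13 lines: dekqp bntxn rbp bmx qaqu zlj unzd uls xmfz lcwt xnaz gphef jiyn
Hunk 2: at line 5 remove [zlj] add [ltd,trq] -> 14 lines: dekqp bntxn rbp bmx qaqu ltd trq unzd uls xmfz lcwt xnaz gphef jiyn
Hunk 3: at line 4 remove [ltd,trq] add [udioq] -> 13 lines: dekqp bntxn rbp bmx qaqu udioq unzd uls xmfz lcwt xnaz gphef jiyn
Hunk 4: at line 3 remove [bmx,qaqu] add [xjmtr,bwwcs] -> 13 lines: dekqp bntxn rbp xjmtr bwwcs udioq unzd uls xmfz lcwt xnaz gphef jiyn
Hunk 5: at line 4 remove [bwwcs] add [imkj] -> 13 lines: dekqp bntxn rbp xjmtr imkj udioq unzd uls xmfz lcwt xnaz gphef jiyn
Final line 3: rbp

Answer: rbp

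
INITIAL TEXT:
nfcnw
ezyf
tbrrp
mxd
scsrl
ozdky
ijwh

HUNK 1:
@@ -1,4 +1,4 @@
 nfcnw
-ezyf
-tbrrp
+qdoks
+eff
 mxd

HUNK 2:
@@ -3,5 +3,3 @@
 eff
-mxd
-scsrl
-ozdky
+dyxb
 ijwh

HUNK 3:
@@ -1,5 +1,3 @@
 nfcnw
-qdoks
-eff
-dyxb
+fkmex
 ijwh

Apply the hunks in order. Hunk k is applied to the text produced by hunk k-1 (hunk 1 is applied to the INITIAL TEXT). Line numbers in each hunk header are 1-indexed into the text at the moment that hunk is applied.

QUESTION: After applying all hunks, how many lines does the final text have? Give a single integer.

Hunk 1: at line 1 remove [ezyf,tbrrp] add [qdoks,eff] -> 7 lines: nfcnw qdoks eff mxd scsrl ozdky ijwh
Hunk 2: at line 3 remove [mxd,scsrl,ozdky] add [dyxb] -> 5 lines: nfcnw qdoks eff dyxb ijwh
Hunk 3: at line 1 remove [qdoks,eff,dyxb] add [fkmex] -> 3 lines: nfcnw fkmex ijwh
Final line count: 3

Answer: 3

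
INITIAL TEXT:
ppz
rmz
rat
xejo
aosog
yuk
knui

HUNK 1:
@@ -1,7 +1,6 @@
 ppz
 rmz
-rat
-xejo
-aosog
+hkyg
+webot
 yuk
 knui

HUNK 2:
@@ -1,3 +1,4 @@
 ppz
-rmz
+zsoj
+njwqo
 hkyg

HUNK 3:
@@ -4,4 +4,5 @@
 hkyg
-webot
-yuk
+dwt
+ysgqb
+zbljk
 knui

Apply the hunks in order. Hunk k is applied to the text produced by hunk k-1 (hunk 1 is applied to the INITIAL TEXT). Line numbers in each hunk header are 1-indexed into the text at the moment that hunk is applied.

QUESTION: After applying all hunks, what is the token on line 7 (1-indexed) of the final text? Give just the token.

Answer: zbljk

Derivation:
Hunk 1: at line 1 remove [rat,xejo,aosog] add [hkyg,webot] -> 6 lines: ppz rmz hkyg webot yuk knui
Hunk 2: at line 1 remove [rmz] add [zsoj,njwqo] -> 7 lines: ppz zsoj njwqo hkyg webot yuk knui
Hunk 3: at line 4 remove [webot,yuk] add [dwt,ysgqb,zbljk] -> 8 lines: ppz zsoj njwqo hkyg dwt ysgqb zbljk knui
Final line 7: zbljk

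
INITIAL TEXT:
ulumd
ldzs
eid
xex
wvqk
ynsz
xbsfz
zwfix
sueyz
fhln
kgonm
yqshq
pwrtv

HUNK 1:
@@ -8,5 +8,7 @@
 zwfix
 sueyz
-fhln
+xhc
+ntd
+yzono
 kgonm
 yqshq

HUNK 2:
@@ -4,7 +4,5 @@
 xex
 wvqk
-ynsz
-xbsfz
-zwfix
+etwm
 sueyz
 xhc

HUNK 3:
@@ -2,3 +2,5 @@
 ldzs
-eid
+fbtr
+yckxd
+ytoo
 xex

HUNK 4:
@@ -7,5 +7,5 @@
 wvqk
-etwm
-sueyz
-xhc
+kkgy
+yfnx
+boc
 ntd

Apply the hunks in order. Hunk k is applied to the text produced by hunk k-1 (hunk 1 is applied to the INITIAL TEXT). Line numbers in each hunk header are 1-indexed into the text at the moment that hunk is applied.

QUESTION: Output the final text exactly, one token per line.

Hunk 1: at line 8 remove [fhln] add [xhc,ntd,yzono] -> 15 lines: ulumd ldzs eid xex wvqk ynsz xbsfz zwfix sueyz xhc ntd yzono kgonm yqshq pwrtv
Hunk 2: at line 4 remove [ynsz,xbsfz,zwfix] add [etwm] -> 13 lines: ulumd ldzs eid xex wvqk etwm sueyz xhc ntd yzono kgonm yqshq pwrtv
Hunk 3: at line 2 remove [eid] add [fbtr,yckxd,ytoo] -> 15 lines: ulumd ldzs fbtr yckxd ytoo xex wvqk etwm sueyz xhc ntd yzono kgonm yqshq pwrtv
Hunk 4: at line 7 remove [etwm,sueyz,xhc] add [kkgy,yfnx,boc] -> 15 lines: ulumd ldzs fbtr yckxd ytoo xex wvqk kkgy yfnx boc ntd yzono kgonm yqshq pwrtv

Answer: ulumd
ldzs
fbtr
yckxd
ytoo
xex
wvqk
kkgy
yfnx
boc
ntd
yzono
kgonm
yqshq
pwrtv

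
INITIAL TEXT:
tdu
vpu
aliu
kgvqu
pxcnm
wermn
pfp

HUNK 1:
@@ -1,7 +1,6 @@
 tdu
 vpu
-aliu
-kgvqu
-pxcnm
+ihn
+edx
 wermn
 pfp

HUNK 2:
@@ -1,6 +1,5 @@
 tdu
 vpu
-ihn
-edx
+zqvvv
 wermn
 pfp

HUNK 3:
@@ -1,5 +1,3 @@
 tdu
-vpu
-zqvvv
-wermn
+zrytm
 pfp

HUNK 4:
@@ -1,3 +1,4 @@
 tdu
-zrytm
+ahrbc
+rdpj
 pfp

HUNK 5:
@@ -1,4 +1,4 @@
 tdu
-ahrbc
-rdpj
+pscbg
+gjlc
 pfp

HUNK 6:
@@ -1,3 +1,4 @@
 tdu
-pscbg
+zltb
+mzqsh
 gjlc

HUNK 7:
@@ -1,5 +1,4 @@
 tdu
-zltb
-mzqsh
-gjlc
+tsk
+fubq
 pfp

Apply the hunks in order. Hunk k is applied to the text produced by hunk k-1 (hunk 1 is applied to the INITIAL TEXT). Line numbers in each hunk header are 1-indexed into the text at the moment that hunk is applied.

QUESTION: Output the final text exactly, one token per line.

Answer: tdu
tsk
fubq
pfp

Derivation:
Hunk 1: at line 1 remove [aliu,kgvqu,pxcnm] add [ihn,edx] -> 6 lines: tdu vpu ihn edx wermn pfp
Hunk 2: at line 1 remove [ihn,edx] add [zqvvv] -> 5 lines: tdu vpu zqvvv wermn pfp
Hunk 3: at line 1 remove [vpu,zqvvv,wermn] add [zrytm] -> 3 lines: tdu zrytm pfp
Hunk 4: at line 1 remove [zrytm] add [ahrbc,rdpj] -> 4 lines: tdu ahrbc rdpj pfp
Hunk 5: at line 1 remove [ahrbc,rdpj] add [pscbg,gjlc] -> 4 lines: tdu pscbg gjlc pfp
Hunk 6: at line 1 remove [pscbg] add [zltb,mzqsh] -> 5 lines: tdu zltb mzqsh gjlc pfp
Hunk 7: at line 1 remove [zltb,mzqsh,gjlc] add [tsk,fubq] -> 4 lines: tdu tsk fubq pfp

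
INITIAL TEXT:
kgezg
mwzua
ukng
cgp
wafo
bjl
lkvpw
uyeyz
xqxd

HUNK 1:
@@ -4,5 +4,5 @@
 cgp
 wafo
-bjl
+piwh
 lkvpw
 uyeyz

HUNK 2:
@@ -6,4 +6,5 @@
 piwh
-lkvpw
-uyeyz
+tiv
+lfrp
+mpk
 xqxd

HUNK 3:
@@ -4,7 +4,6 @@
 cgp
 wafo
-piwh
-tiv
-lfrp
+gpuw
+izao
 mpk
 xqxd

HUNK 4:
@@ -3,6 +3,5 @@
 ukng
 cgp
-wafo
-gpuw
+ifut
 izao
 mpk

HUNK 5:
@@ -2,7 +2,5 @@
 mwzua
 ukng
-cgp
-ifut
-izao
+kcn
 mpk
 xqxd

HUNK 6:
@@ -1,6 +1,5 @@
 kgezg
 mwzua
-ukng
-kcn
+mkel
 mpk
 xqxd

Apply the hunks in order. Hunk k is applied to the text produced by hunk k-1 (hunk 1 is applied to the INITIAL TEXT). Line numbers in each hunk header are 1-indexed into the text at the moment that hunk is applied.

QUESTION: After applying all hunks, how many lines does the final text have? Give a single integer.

Hunk 1: at line 4 remove [bjl] add [piwh] -> 9 lines: kgezg mwzua ukng cgp wafo piwh lkvpw uyeyz xqxd
Hunk 2: at line 6 remove [lkvpw,uyeyz] add [tiv,lfrp,mpk] -> 10 lines: kgezg mwzua ukng cgp wafo piwh tiv lfrp mpk xqxd
Hunk 3: at line 4 remove [piwh,tiv,lfrp] add [gpuw,izao] -> 9 lines: kgezg mwzua ukng cgp wafo gpuw izao mpk xqxd
Hunk 4: at line 3 remove [wafo,gpuw] add [ifut] -> 8 lines: kgezg mwzua ukng cgp ifut izao mpk xqxd
Hunk 5: at line 2 remove [cgp,ifut,izao] add [kcn] -> 6 lines: kgezg mwzua ukng kcn mpk xqxd
Hunk 6: at line 1 remove [ukng,kcn] add [mkel] -> 5 lines: kgezg mwzua mkel mpk xqxd
Final line count: 5

Answer: 5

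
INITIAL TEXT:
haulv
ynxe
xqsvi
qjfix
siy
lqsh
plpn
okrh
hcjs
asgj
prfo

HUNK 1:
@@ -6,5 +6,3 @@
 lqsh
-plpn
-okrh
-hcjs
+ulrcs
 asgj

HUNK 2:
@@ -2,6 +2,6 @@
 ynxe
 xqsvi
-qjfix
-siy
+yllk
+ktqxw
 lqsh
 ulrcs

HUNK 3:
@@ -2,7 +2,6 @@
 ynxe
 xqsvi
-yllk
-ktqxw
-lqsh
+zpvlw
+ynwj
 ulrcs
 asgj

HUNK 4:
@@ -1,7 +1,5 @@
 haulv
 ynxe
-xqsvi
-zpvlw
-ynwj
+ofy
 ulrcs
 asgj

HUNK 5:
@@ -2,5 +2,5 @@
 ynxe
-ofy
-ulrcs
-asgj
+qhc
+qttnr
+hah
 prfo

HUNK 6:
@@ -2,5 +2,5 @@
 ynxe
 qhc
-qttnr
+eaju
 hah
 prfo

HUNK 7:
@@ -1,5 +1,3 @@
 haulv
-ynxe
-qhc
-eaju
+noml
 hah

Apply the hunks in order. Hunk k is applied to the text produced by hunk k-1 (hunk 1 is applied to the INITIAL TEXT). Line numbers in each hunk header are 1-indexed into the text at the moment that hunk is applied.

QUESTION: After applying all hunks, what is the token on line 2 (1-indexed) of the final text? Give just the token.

Hunk 1: at line 6 remove [plpn,okrh,hcjs] add [ulrcs] -> 9 lines: haulv ynxe xqsvi qjfix siy lqsh ulrcs asgj prfo
Hunk 2: at line 2 remove [qjfix,siy] add [yllk,ktqxw] -> 9 lines: haulv ynxe xqsvi yllk ktqxw lqsh ulrcs asgj prfo
Hunk 3: at line 2 remove [yllk,ktqxw,lqsh] add [zpvlw,ynwj] -> 8 lines: haulv ynxe xqsvi zpvlw ynwj ulrcs asgj prfo
Hunk 4: at line 1 remove [xqsvi,zpvlw,ynwj] add [ofy] -> 6 lines: haulv ynxe ofy ulrcs asgj prfo
Hunk 5: at line 2 remove [ofy,ulrcs,asgj] add [qhc,qttnr,hah] -> 6 lines: haulv ynxe qhc qttnr hah prfo
Hunk 6: at line 2 remove [qttnr] add [eaju] -> 6 lines: haulv ynxe qhc eaju hah prfo
Hunk 7: at line 1 remove [ynxe,qhc,eaju] add [noml] -> 4 lines: haulv noml hah prfo
Final line 2: noml

Answer: noml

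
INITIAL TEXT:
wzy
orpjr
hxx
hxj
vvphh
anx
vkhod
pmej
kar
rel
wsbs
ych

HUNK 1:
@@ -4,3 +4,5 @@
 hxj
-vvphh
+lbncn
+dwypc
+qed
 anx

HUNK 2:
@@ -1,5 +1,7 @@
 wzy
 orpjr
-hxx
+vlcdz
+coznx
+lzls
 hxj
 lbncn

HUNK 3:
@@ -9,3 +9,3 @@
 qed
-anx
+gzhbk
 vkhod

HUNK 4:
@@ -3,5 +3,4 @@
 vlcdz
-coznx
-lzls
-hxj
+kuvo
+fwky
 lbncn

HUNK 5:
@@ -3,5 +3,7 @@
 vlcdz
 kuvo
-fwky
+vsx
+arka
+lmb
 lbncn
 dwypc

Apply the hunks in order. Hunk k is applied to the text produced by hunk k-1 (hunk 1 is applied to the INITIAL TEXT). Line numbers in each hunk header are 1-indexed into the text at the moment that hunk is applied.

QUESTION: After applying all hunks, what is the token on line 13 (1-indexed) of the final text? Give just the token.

Answer: pmej

Derivation:
Hunk 1: at line 4 remove [vvphh] add [lbncn,dwypc,qed] -> 14 lines: wzy orpjr hxx hxj lbncn dwypc qed anx vkhod pmej kar rel wsbs ych
Hunk 2: at line 1 remove [hxx] add [vlcdz,coznx,lzls] -> 16 lines: wzy orpjr vlcdz coznx lzls hxj lbncn dwypc qed anx vkhod pmej kar rel wsbs ych
Hunk 3: at line 9 remove [anx] add [gzhbk] -> 16 lines: wzy orpjr vlcdz coznx lzls hxj lbncn dwypc qed gzhbk vkhod pmej kar rel wsbs ych
Hunk 4: at line 3 remove [coznx,lzls,hxj] add [kuvo,fwky] -> 15 lines: wzy orpjr vlcdz kuvo fwky lbncn dwypc qed gzhbk vkhod pmej kar rel wsbs ych
Hunk 5: at line 3 remove [fwky] add [vsx,arka,lmb] -> 17 lines: wzy orpjr vlcdz kuvo vsx arka lmb lbncn dwypc qed gzhbk vkhod pmej kar rel wsbs ych
Final line 13: pmej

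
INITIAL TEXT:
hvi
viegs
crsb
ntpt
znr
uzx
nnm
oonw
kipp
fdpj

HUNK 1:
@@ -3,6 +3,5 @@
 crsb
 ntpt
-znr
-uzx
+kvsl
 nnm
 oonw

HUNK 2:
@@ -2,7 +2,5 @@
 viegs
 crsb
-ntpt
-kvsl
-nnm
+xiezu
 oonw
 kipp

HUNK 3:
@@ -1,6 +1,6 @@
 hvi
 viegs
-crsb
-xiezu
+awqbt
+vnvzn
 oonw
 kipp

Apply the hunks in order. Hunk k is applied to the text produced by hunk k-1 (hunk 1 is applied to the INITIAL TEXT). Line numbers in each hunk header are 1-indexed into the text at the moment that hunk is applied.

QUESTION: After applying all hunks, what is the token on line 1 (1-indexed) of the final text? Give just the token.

Answer: hvi

Derivation:
Hunk 1: at line 3 remove [znr,uzx] add [kvsl] -> 9 lines: hvi viegs crsb ntpt kvsl nnm oonw kipp fdpj
Hunk 2: at line 2 remove [ntpt,kvsl,nnm] add [xiezu] -> 7 lines: hvi viegs crsb xiezu oonw kipp fdpj
Hunk 3: at line 1 remove [crsb,xiezu] add [awqbt,vnvzn] -> 7 lines: hvi viegs awqbt vnvzn oonw kipp fdpj
Final line 1: hvi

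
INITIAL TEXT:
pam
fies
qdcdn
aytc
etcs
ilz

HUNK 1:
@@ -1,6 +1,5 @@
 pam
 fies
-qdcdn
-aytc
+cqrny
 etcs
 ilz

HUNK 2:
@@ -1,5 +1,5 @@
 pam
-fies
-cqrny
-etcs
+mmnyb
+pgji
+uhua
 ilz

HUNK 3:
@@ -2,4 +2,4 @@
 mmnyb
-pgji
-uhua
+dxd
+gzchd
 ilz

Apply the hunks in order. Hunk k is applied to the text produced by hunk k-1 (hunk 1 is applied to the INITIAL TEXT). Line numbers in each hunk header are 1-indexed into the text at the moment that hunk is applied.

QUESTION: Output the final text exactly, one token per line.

Answer: pam
mmnyb
dxd
gzchd
ilz

Derivation:
Hunk 1: at line 1 remove [qdcdn,aytc] add [cqrny] -> 5 lines: pam fies cqrny etcs ilz
Hunk 2: at line 1 remove [fies,cqrny,etcs] add [mmnyb,pgji,uhua] -> 5 lines: pam mmnyb pgji uhua ilz
Hunk 3: at line 2 remove [pgji,uhua] add [dxd,gzchd] -> 5 lines: pam mmnyb dxd gzchd ilz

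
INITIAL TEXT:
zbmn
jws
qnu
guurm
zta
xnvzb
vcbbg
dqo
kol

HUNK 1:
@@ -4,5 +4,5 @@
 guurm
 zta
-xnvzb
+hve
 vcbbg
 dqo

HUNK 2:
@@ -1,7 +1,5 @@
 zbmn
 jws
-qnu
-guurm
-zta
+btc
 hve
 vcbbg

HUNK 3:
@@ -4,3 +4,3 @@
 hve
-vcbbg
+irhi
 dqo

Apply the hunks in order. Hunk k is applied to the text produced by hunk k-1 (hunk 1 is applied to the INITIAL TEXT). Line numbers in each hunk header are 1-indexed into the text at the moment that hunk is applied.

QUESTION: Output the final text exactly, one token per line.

Hunk 1: at line 4 remove [xnvzb] add [hve] -> 9 lines: zbmn jws qnu guurm zta hve vcbbg dqo kol
Hunk 2: at line 1 remove [qnu,guurm,zta] add [btc] -> 7 lines: zbmn jws btc hve vcbbg dqo kol
Hunk 3: at line 4 remove [vcbbg] add [irhi] -> 7 lines: zbmn jws btc hve irhi dqo kol

Answer: zbmn
jws
btc
hve
irhi
dqo
kol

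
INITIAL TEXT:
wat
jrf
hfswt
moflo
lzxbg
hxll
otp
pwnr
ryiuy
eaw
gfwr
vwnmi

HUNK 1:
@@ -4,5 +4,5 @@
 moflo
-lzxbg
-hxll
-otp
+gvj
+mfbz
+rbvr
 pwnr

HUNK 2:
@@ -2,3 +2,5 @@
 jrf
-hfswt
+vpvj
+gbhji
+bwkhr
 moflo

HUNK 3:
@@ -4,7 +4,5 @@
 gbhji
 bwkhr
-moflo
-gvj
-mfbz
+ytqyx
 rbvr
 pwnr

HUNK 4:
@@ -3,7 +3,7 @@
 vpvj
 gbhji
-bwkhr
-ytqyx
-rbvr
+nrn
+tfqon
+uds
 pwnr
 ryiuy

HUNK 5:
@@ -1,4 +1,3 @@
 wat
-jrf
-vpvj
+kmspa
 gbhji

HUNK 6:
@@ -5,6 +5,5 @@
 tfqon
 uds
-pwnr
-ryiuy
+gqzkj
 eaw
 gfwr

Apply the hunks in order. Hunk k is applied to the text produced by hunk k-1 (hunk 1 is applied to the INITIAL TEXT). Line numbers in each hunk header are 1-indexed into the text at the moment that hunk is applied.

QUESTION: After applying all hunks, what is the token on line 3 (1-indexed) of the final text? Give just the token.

Answer: gbhji

Derivation:
Hunk 1: at line 4 remove [lzxbg,hxll,otp] add [gvj,mfbz,rbvr] -> 12 lines: wat jrf hfswt moflo gvj mfbz rbvr pwnr ryiuy eaw gfwr vwnmi
Hunk 2: at line 2 remove [hfswt] add [vpvj,gbhji,bwkhr] -> 14 lines: wat jrf vpvj gbhji bwkhr moflo gvj mfbz rbvr pwnr ryiuy eaw gfwr vwnmi
Hunk 3: at line 4 remove [moflo,gvj,mfbz] add [ytqyx] -> 12 lines: wat jrf vpvj gbhji bwkhr ytqyx rbvr pwnr ryiuy eaw gfwr vwnmi
Hunk 4: at line 3 remove [bwkhr,ytqyx,rbvr] add [nrn,tfqon,uds] -> 12 lines: wat jrf vpvj gbhji nrn tfqon uds pwnr ryiuy eaw gfwr vwnmi
Hunk 5: at line 1 remove [jrf,vpvj] add [kmspa] -> 11 lines: wat kmspa gbhji nrn tfqon uds pwnr ryiuy eaw gfwr vwnmi
Hunk 6: at line 5 remove [pwnr,ryiuy] add [gqzkj] -> 10 lines: wat kmspa gbhji nrn tfqon uds gqzkj eaw gfwr vwnmi
Final line 3: gbhji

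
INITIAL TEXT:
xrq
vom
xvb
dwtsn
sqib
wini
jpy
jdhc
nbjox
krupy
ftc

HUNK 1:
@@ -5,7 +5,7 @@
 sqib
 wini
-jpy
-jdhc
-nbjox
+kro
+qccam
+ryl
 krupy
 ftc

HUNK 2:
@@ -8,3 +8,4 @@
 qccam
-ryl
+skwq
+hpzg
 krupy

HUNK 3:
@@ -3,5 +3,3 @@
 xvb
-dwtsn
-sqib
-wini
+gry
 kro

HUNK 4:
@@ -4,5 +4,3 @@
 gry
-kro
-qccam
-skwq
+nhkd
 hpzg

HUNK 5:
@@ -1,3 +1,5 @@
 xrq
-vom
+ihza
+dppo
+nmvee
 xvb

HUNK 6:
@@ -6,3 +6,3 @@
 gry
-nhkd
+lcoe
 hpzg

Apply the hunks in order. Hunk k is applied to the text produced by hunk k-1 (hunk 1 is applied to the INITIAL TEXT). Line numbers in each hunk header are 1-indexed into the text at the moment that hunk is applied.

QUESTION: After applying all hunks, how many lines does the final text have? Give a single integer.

Hunk 1: at line 5 remove [jpy,jdhc,nbjox] add [kro,qccam,ryl] -> 11 lines: xrq vom xvb dwtsn sqib wini kro qccam ryl krupy ftc
Hunk 2: at line 8 remove [ryl] add [skwq,hpzg] -> 12 lines: xrq vom xvb dwtsn sqib wini kro qccam skwq hpzg krupy ftc
Hunk 3: at line 3 remove [dwtsn,sqib,wini] add [gry] -> 10 lines: xrq vom xvb gry kro qccam skwq hpzg krupy ftc
Hunk 4: at line 4 remove [kro,qccam,skwq] add [nhkd] -> 8 lines: xrq vom xvb gry nhkd hpzg krupy ftc
Hunk 5: at line 1 remove [vom] add [ihza,dppo,nmvee] -> 10 lines: xrq ihza dppo nmvee xvb gry nhkd hpzg krupy ftc
Hunk 6: at line 6 remove [nhkd] add [lcoe] -> 10 lines: xrq ihza dppo nmvee xvb gry lcoe hpzg krupy ftc
Final line count: 10

Answer: 10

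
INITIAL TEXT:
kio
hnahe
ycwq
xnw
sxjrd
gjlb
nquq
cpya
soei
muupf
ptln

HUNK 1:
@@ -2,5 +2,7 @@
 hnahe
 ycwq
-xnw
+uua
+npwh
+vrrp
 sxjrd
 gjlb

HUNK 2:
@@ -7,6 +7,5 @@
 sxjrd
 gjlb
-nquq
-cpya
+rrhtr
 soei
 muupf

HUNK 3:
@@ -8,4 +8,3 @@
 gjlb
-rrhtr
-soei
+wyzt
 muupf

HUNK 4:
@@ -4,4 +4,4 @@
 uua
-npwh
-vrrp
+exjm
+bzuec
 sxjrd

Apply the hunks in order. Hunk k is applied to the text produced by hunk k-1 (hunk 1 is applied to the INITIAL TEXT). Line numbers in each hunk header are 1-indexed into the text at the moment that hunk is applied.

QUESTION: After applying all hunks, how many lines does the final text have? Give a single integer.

Hunk 1: at line 2 remove [xnw] add [uua,npwh,vrrp] -> 13 lines: kio hnahe ycwq uua npwh vrrp sxjrd gjlb nquq cpya soei muupf ptln
Hunk 2: at line 7 remove [nquq,cpya] add [rrhtr] -> 12 lines: kio hnahe ycwq uua npwh vrrp sxjrd gjlb rrhtr soei muupf ptln
Hunk 3: at line 8 remove [rrhtr,soei] add [wyzt] -> 11 lines: kio hnahe ycwq uua npwh vrrp sxjrd gjlb wyzt muupf ptln
Hunk 4: at line 4 remove [npwh,vrrp] add [exjm,bzuec] -> 11 lines: kio hnahe ycwq uua exjm bzuec sxjrd gjlb wyzt muupf ptln
Final line count: 11

Answer: 11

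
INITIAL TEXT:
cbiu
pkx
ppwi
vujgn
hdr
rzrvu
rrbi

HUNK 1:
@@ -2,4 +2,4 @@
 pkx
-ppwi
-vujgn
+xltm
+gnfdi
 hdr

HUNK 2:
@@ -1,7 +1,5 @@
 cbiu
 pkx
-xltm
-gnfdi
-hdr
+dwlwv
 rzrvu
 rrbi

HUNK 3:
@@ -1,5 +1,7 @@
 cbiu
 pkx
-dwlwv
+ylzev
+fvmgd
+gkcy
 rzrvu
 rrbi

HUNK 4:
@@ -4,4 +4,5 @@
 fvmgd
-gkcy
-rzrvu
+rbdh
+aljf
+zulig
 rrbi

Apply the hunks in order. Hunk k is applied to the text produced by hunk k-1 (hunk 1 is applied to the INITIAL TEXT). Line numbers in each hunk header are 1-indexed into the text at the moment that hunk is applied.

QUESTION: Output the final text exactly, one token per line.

Hunk 1: at line 2 remove [ppwi,vujgn] add [xltm,gnfdi] -> 7 lines: cbiu pkx xltm gnfdi hdr rzrvu rrbi
Hunk 2: at line 1 remove [xltm,gnfdi,hdr] add [dwlwv] -> 5 lines: cbiu pkx dwlwv rzrvu rrbi
Hunk 3: at line 1 remove [dwlwv] add [ylzev,fvmgd,gkcy] -> 7 lines: cbiu pkx ylzev fvmgd gkcy rzrvu rrbi
Hunk 4: at line 4 remove [gkcy,rzrvu] add [rbdh,aljf,zulig] -> 8 lines: cbiu pkx ylzev fvmgd rbdh aljf zulig rrbi

Answer: cbiu
pkx
ylzev
fvmgd
rbdh
aljf
zulig
rrbi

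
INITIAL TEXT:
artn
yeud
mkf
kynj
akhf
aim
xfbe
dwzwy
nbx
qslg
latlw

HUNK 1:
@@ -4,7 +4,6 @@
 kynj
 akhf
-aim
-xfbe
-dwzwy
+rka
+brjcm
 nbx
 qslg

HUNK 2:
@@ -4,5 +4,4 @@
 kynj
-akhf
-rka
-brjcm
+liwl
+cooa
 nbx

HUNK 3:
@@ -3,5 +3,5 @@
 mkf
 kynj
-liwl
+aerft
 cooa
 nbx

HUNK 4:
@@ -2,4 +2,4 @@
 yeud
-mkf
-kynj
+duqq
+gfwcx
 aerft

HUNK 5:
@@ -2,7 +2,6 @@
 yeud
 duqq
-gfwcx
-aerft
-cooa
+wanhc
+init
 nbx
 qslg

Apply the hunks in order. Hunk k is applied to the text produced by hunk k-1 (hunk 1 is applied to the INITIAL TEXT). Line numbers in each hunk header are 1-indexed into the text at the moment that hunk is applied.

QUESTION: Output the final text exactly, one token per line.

Hunk 1: at line 4 remove [aim,xfbe,dwzwy] add [rka,brjcm] -> 10 lines: artn yeud mkf kynj akhf rka brjcm nbx qslg latlw
Hunk 2: at line 4 remove [akhf,rka,brjcm] add [liwl,cooa] -> 9 lines: artn yeud mkf kynj liwl cooa nbx qslg latlw
Hunk 3: at line 3 remove [liwl] add [aerft] -> 9 lines: artn yeud mkf kynj aerft cooa nbx qslg latlw
Hunk 4: at line 2 remove [mkf,kynj] add [duqq,gfwcx] -> 9 lines: artn yeud duqq gfwcx aerft cooa nbx qslg latlw
Hunk 5: at line 2 remove [gfwcx,aerft,cooa] add [wanhc,init] -> 8 lines: artn yeud duqq wanhc init nbx qslg latlw

Answer: artn
yeud
duqq
wanhc
init
nbx
qslg
latlw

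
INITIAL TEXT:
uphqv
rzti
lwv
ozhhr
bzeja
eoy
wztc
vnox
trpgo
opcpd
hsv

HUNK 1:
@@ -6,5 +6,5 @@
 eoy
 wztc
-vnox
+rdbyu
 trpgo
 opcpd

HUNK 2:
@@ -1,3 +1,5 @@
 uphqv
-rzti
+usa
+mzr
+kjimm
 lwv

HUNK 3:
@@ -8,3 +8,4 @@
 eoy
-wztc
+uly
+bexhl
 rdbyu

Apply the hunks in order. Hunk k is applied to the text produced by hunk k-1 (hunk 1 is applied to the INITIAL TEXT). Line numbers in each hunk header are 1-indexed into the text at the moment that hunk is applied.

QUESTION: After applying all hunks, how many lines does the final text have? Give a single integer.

Answer: 14

Derivation:
Hunk 1: at line 6 remove [vnox] add [rdbyu] -> 11 lines: uphqv rzti lwv ozhhr bzeja eoy wztc rdbyu trpgo opcpd hsv
Hunk 2: at line 1 remove [rzti] add [usa,mzr,kjimm] -> 13 lines: uphqv usa mzr kjimm lwv ozhhr bzeja eoy wztc rdbyu trpgo opcpd hsv
Hunk 3: at line 8 remove [wztc] add [uly,bexhl] -> 14 lines: uphqv usa mzr kjimm lwv ozhhr bzeja eoy uly bexhl rdbyu trpgo opcpd hsv
Final line count: 14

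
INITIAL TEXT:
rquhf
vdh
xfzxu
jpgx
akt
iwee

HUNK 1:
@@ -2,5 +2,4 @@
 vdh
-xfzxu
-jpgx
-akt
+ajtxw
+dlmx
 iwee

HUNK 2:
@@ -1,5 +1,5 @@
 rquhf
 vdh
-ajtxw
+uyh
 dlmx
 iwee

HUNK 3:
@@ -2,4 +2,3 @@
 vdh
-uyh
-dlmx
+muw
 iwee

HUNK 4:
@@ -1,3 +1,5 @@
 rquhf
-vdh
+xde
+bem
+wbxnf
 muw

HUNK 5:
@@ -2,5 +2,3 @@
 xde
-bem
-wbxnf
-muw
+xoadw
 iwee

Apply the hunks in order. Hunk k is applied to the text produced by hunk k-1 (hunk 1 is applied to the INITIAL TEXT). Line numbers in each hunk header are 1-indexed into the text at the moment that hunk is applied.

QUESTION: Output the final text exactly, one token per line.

Answer: rquhf
xde
xoadw
iwee

Derivation:
Hunk 1: at line 2 remove [xfzxu,jpgx,akt] add [ajtxw,dlmx] -> 5 lines: rquhf vdh ajtxw dlmx iwee
Hunk 2: at line 1 remove [ajtxw] add [uyh] -> 5 lines: rquhf vdh uyh dlmx iwee
Hunk 3: at line 2 remove [uyh,dlmx] add [muw] -> 4 lines: rquhf vdh muw iwee
Hunk 4: at line 1 remove [vdh] add [xde,bem,wbxnf] -> 6 lines: rquhf xde bem wbxnf muw iwee
Hunk 5: at line 2 remove [bem,wbxnf,muw] add [xoadw] -> 4 lines: rquhf xde xoadw iwee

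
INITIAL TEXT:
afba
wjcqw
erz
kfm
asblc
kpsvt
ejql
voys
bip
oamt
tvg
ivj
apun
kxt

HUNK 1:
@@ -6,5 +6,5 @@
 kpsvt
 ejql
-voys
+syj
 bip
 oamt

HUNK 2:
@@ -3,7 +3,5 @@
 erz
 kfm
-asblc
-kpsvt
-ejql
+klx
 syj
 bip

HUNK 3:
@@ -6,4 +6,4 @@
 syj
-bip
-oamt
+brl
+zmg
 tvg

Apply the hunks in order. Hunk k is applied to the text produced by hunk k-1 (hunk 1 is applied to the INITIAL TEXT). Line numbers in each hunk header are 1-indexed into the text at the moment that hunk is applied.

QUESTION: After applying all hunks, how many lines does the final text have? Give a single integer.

Answer: 12

Derivation:
Hunk 1: at line 6 remove [voys] add [syj] -> 14 lines: afba wjcqw erz kfm asblc kpsvt ejql syj bip oamt tvg ivj apun kxt
Hunk 2: at line 3 remove [asblc,kpsvt,ejql] add [klx] -> 12 lines: afba wjcqw erz kfm klx syj bip oamt tvg ivj apun kxt
Hunk 3: at line 6 remove [bip,oamt] add [brl,zmg] -> 12 lines: afba wjcqw erz kfm klx syj brl zmg tvg ivj apun kxt
Final line count: 12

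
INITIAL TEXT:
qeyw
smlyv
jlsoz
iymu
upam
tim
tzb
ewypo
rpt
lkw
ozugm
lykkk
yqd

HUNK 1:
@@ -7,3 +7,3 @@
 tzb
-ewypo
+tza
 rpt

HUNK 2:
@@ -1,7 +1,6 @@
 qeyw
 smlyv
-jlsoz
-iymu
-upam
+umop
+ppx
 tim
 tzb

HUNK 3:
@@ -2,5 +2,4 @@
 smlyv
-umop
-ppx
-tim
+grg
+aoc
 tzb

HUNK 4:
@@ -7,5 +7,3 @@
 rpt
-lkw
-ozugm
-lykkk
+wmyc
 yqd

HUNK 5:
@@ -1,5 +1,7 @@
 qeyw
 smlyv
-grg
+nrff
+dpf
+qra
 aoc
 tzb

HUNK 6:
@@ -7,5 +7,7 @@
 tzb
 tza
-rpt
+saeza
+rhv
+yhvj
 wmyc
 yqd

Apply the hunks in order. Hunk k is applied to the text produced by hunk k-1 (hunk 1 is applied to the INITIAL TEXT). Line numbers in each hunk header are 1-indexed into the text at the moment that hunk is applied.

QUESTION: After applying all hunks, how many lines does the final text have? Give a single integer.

Hunk 1: at line 7 remove [ewypo] add [tza] -> 13 lines: qeyw smlyv jlsoz iymu upam tim tzb tza rpt lkw ozugm lykkk yqd
Hunk 2: at line 1 remove [jlsoz,iymu,upam] add [umop,ppx] -> 12 lines: qeyw smlyv umop ppx tim tzb tza rpt lkw ozugm lykkk yqd
Hunk 3: at line 2 remove [umop,ppx,tim] add [grg,aoc] -> 11 lines: qeyw smlyv grg aoc tzb tza rpt lkw ozugm lykkk yqd
Hunk 4: at line 7 remove [lkw,ozugm,lykkk] add [wmyc] -> 9 lines: qeyw smlyv grg aoc tzb tza rpt wmyc yqd
Hunk 5: at line 1 remove [grg] add [nrff,dpf,qra] -> 11 lines: qeyw smlyv nrff dpf qra aoc tzb tza rpt wmyc yqd
Hunk 6: at line 7 remove [rpt] add [saeza,rhv,yhvj] -> 13 lines: qeyw smlyv nrff dpf qra aoc tzb tza saeza rhv yhvj wmyc yqd
Final line count: 13

Answer: 13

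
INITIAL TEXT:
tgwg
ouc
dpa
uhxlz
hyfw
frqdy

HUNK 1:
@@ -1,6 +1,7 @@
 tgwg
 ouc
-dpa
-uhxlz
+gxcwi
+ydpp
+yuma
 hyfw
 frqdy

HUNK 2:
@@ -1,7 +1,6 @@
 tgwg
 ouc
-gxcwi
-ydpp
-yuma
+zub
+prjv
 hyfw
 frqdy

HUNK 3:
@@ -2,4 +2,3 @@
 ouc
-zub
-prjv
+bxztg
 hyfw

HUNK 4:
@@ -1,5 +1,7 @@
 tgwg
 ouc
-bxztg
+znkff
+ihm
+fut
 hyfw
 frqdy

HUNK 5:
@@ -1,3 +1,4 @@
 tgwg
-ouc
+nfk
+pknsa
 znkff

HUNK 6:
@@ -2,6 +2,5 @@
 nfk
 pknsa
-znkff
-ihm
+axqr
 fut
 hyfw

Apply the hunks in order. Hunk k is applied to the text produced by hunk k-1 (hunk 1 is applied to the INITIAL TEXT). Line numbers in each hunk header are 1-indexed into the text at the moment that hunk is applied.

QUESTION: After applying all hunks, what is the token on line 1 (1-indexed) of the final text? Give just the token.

Answer: tgwg

Derivation:
Hunk 1: at line 1 remove [dpa,uhxlz] add [gxcwi,ydpp,yuma] -> 7 lines: tgwg ouc gxcwi ydpp yuma hyfw frqdy
Hunk 2: at line 1 remove [gxcwi,ydpp,yuma] add [zub,prjv] -> 6 lines: tgwg ouc zub prjv hyfw frqdy
Hunk 3: at line 2 remove [zub,prjv] add [bxztg] -> 5 lines: tgwg ouc bxztg hyfw frqdy
Hunk 4: at line 1 remove [bxztg] add [znkff,ihm,fut] -> 7 lines: tgwg ouc znkff ihm fut hyfw frqdy
Hunk 5: at line 1 remove [ouc] add [nfk,pknsa] -> 8 lines: tgwg nfk pknsa znkff ihm fut hyfw frqdy
Hunk 6: at line 2 remove [znkff,ihm] add [axqr] -> 7 lines: tgwg nfk pknsa axqr fut hyfw frqdy
Final line 1: tgwg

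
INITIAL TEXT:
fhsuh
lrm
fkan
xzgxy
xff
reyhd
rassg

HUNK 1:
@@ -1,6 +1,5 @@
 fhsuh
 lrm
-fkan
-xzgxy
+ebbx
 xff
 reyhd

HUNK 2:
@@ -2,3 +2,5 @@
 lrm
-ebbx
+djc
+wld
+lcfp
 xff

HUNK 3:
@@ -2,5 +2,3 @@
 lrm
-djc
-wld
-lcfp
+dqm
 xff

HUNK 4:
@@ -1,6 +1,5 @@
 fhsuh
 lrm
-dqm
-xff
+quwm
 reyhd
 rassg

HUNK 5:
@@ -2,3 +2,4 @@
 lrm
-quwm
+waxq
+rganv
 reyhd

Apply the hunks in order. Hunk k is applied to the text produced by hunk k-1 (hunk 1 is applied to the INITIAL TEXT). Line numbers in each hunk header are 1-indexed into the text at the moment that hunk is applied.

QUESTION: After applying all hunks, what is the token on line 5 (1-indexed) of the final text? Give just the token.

Answer: reyhd

Derivation:
Hunk 1: at line 1 remove [fkan,xzgxy] add [ebbx] -> 6 lines: fhsuh lrm ebbx xff reyhd rassg
Hunk 2: at line 2 remove [ebbx] add [djc,wld,lcfp] -> 8 lines: fhsuh lrm djc wld lcfp xff reyhd rassg
Hunk 3: at line 2 remove [djc,wld,lcfp] add [dqm] -> 6 lines: fhsuh lrm dqm xff reyhd rassg
Hunk 4: at line 1 remove [dqm,xff] add [quwm] -> 5 lines: fhsuh lrm quwm reyhd rassg
Hunk 5: at line 2 remove [quwm] add [waxq,rganv] -> 6 lines: fhsuh lrm waxq rganv reyhd rassg
Final line 5: reyhd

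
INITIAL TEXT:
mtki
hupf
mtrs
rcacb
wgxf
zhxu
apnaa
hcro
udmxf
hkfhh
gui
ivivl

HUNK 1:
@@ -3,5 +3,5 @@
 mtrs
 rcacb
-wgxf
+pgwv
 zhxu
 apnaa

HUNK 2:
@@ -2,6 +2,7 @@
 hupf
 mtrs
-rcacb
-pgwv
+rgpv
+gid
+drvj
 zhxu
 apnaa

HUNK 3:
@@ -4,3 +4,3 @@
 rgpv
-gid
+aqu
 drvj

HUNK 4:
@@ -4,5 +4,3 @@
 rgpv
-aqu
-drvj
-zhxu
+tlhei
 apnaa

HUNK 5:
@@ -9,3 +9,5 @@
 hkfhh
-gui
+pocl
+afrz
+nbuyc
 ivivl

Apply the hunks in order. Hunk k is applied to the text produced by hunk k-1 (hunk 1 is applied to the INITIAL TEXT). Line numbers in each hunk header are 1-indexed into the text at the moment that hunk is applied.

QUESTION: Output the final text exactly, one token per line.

Hunk 1: at line 3 remove [wgxf] add [pgwv] -> 12 lines: mtki hupf mtrs rcacb pgwv zhxu apnaa hcro udmxf hkfhh gui ivivl
Hunk 2: at line 2 remove [rcacb,pgwv] add [rgpv,gid,drvj] -> 13 lines: mtki hupf mtrs rgpv gid drvj zhxu apnaa hcro udmxf hkfhh gui ivivl
Hunk 3: at line 4 remove [gid] add [aqu] -> 13 lines: mtki hupf mtrs rgpv aqu drvj zhxu apnaa hcro udmxf hkfhh gui ivivl
Hunk 4: at line 4 remove [aqu,drvj,zhxu] add [tlhei] -> 11 lines: mtki hupf mtrs rgpv tlhei apnaa hcro udmxf hkfhh gui ivivl
Hunk 5: at line 9 remove [gui] add [pocl,afrz,nbuyc] -> 13 lines: mtki hupf mtrs rgpv tlhei apnaa hcro udmxf hkfhh pocl afrz nbuyc ivivl

Answer: mtki
hupf
mtrs
rgpv
tlhei
apnaa
hcro
udmxf
hkfhh
pocl
afrz
nbuyc
ivivl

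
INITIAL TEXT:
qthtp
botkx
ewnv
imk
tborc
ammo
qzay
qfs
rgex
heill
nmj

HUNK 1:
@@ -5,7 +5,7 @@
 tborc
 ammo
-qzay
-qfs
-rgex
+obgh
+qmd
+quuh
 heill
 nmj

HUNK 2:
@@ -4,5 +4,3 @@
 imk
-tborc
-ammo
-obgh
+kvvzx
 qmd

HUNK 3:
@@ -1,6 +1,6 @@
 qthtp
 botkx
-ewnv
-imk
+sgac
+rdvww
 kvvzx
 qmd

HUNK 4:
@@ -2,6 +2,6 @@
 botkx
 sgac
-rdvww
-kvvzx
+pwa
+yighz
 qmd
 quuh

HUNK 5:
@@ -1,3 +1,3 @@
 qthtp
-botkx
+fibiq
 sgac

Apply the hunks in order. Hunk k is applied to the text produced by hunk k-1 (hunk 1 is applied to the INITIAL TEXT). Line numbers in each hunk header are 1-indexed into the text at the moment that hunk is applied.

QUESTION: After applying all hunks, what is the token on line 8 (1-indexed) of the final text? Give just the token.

Answer: heill

Derivation:
Hunk 1: at line 5 remove [qzay,qfs,rgex] add [obgh,qmd,quuh] -> 11 lines: qthtp botkx ewnv imk tborc ammo obgh qmd quuh heill nmj
Hunk 2: at line 4 remove [tborc,ammo,obgh] add [kvvzx] -> 9 lines: qthtp botkx ewnv imk kvvzx qmd quuh heill nmj
Hunk 3: at line 1 remove [ewnv,imk] add [sgac,rdvww] -> 9 lines: qthtp botkx sgac rdvww kvvzx qmd quuh heill nmj
Hunk 4: at line 2 remove [rdvww,kvvzx] add [pwa,yighz] -> 9 lines: qthtp botkx sgac pwa yighz qmd quuh heill nmj
Hunk 5: at line 1 remove [botkx] add [fibiq] -> 9 lines: qthtp fibiq sgac pwa yighz qmd quuh heill nmj
Final line 8: heill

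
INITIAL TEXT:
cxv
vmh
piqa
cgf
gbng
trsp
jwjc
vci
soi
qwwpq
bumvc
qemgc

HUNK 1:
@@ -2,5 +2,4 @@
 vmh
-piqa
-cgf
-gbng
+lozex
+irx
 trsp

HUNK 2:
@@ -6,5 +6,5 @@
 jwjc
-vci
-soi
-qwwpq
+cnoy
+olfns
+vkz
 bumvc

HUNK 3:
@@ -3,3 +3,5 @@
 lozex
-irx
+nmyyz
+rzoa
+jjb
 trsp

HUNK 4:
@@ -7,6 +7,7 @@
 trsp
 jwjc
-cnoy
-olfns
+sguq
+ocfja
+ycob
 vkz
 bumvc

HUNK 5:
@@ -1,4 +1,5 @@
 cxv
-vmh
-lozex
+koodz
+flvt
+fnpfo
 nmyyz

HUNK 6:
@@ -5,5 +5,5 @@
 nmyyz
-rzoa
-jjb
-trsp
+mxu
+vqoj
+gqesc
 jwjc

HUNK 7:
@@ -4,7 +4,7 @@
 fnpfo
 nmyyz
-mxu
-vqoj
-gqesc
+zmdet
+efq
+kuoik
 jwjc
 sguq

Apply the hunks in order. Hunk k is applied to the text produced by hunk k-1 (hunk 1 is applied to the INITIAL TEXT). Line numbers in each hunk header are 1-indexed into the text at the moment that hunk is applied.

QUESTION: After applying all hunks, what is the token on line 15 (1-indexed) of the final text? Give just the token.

Hunk 1: at line 2 remove [piqa,cgf,gbng] add [lozex,irx] -> 11 lines: cxv vmh lozex irx trsp jwjc vci soi qwwpq bumvc qemgc
Hunk 2: at line 6 remove [vci,soi,qwwpq] add [cnoy,olfns,vkz] -> 11 lines: cxv vmh lozex irx trsp jwjc cnoy olfns vkz bumvc qemgc
Hunk 3: at line 3 remove [irx] add [nmyyz,rzoa,jjb] -> 13 lines: cxv vmh lozex nmyyz rzoa jjb trsp jwjc cnoy olfns vkz bumvc qemgc
Hunk 4: at line 7 remove [cnoy,olfns] add [sguq,ocfja,ycob] -> 14 lines: cxv vmh lozex nmyyz rzoa jjb trsp jwjc sguq ocfja ycob vkz bumvc qemgc
Hunk 5: at line 1 remove [vmh,lozex] add [koodz,flvt,fnpfo] -> 15 lines: cxv koodz flvt fnpfo nmyyz rzoa jjb trsp jwjc sguq ocfja ycob vkz bumvc qemgc
Hunk 6: at line 5 remove [rzoa,jjb,trsp] add [mxu,vqoj,gqesc] -> 15 lines: cxv koodz flvt fnpfo nmyyz mxu vqoj gqesc jwjc sguq ocfja ycob vkz bumvc qemgc
Hunk 7: at line 4 remove [mxu,vqoj,gqesc] add [zmdet,efq,kuoik] -> 15 lines: cxv koodz flvt fnpfo nmyyz zmdet efq kuoik jwjc sguq ocfja ycob vkz bumvc qemgc
Final line 15: qemgc

Answer: qemgc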